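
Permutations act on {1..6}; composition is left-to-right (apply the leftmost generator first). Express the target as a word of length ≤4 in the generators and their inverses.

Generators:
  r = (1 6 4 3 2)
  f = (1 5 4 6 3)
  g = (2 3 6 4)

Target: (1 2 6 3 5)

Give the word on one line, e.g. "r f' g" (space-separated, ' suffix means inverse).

  after r': (1 2 3 4 6)
  after f': (1 2 6 3 5)

r' f'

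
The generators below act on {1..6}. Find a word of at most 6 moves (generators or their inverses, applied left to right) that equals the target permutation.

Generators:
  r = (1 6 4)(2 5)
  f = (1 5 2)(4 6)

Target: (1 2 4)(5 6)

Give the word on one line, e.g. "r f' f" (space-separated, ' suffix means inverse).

  after f': (1 2 5)(4 6)
  after r': (1 5 4)
  after r': (1 2 5 6)
  after f': (1 5 4 6 2)
  after r': (1 2 4)(5 6)

f' r' r' f' r'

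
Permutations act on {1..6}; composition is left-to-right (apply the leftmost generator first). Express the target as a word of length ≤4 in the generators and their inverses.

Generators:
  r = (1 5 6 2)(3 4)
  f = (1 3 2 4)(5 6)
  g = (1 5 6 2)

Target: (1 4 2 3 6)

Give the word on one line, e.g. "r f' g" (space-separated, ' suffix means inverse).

f r'

  after f: (1 3 2 4)(5 6)
  after r': (1 4 2 3 6)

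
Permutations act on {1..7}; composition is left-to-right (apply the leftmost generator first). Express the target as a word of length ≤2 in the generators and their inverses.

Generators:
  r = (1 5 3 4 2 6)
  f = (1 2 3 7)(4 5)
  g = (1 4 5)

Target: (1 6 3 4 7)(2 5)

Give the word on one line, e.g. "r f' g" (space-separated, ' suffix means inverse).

r' f

  after r': (1 6 2 4 3 5)
  after f: (1 6 3 4 7)(2 5)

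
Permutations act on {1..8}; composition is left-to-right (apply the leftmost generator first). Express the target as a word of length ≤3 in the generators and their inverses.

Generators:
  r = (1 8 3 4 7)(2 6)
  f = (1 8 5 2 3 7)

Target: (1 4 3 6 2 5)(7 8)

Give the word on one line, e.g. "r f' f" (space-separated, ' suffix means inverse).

  after f': (1 7 3 2 5 8)
  after r': (1 4 3 6 2 5)(7 8)

f' r'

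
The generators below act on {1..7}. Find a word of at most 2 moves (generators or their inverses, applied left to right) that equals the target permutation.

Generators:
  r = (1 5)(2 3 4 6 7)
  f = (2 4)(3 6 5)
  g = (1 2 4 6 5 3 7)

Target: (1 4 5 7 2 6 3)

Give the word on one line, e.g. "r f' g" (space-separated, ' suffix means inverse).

g g

  after g: (1 2 4 6 5 3 7)
  after g: (1 4 5 7 2 6 3)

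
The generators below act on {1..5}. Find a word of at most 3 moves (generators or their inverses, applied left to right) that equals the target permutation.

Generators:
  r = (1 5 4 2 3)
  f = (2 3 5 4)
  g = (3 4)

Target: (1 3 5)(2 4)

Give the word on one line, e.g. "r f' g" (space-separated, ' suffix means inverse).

  after g: (3 4)
  after r': (1 3 5)(2 4)

g r'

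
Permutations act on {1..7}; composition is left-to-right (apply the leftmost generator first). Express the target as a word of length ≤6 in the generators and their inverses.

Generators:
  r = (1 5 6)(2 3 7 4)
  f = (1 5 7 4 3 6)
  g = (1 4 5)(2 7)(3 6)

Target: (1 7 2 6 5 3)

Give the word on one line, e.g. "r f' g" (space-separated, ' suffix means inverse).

r' g f' r'

  after r': (1 6 5)(2 4 7 3)
  after g: (1 3 7 6)(2 5 4)
  after f': (1 4 2)(3 5 7)
  after r': (1 7 2 6 5 3)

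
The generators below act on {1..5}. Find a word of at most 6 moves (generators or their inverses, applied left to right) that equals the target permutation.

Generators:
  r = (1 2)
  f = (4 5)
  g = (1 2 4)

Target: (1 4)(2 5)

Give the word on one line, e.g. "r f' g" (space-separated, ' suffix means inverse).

  after g': (1 4 2)
  after r: (1 4)
  after g: (2 4)
  after f: (2 5 4)
  after g': (1 4)(2 5)

g' r g f g'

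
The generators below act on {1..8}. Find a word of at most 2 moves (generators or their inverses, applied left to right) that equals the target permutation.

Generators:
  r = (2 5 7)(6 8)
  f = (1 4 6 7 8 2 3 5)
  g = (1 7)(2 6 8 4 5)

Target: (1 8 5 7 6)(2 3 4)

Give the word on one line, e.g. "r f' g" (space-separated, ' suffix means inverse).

f g'

  after f: (1 4 6 7 8 2 3 5)
  after g': (1 8 5 7 6)(2 3 4)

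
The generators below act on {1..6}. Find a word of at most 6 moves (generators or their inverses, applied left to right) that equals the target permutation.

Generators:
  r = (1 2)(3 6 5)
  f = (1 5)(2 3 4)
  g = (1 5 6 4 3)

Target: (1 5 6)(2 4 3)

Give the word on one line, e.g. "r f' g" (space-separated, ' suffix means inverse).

  after g: (1 5 6 4 3)
  after g: (1 6 3 5 4)
  after f': (1 6 2 4 5 3)
  after r: (1 5 6)(2 4 3)

g g f' r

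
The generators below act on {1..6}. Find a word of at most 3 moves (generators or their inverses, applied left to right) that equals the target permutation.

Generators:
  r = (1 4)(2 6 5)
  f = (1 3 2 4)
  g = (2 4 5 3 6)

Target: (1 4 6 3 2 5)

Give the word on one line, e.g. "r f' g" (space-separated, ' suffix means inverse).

g' r

  after g': (2 6 3 5 4)
  after r: (1 4 6 3 2 5)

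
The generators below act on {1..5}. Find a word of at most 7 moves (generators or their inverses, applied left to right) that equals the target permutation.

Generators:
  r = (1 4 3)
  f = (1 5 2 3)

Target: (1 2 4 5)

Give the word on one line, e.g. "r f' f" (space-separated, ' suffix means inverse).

r f r' f f

  after r: (1 4 3)
  after f: (1 4)(2 3 5)
  after r': (2 4 3 5)
  after f: (1 5 3 2 4)
  after f: (1 2 4 5)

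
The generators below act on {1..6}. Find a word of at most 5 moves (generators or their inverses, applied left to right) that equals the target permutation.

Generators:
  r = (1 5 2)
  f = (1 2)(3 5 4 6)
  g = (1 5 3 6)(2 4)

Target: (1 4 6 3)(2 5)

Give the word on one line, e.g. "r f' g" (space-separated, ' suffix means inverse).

r' r' f r r

  after r': (1 2 5)
  after r': (1 5 2)
  after f: (1 4 6 3 5)
  after r: (1 4 6 3 2)
  after r: (1 4 6 3)(2 5)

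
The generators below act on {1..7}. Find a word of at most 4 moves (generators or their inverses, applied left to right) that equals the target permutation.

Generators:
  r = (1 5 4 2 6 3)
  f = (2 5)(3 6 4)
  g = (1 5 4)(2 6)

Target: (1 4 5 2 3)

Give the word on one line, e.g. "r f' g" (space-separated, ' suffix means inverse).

g r

  after g: (1 5 4)(2 6)
  after r: (1 4 5 2 3)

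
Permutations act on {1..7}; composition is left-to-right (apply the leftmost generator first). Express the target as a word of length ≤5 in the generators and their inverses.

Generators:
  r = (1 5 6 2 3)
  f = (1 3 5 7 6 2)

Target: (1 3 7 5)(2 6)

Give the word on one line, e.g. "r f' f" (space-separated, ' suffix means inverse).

  after r': (1 3 2 6 5)
  after f: (1 5 3)(6 7)
  after r: (1 6 7 2 3 5)
  after f: (1 2 5 3 7)
  after r: (1 3 7 5)(2 6)

r' f r f r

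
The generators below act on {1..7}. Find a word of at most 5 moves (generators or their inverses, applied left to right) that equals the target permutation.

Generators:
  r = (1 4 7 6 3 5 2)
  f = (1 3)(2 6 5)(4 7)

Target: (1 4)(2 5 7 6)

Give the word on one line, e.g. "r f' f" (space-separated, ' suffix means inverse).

  after f': (1 3)(2 5 6)(4 7)
  after r: (1 5 3 4 6)
  after f: (1 2 6 3 7 4 5)
  after r: (2 3 6 5 4)
  after r: (1 4)(2 5 7 6)

f' r f r r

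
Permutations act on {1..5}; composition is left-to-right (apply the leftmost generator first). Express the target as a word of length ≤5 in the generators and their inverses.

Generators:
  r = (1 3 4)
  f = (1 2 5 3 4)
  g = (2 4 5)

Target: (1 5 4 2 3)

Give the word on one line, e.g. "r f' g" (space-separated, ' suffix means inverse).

g' f' r' g f'

  after g': (2 5 4)
  after f': (1 4)(3 5)
  after r': (1 3 5)
  after g: (1 3 2 4 5)
  after f': (1 5 4 2 3)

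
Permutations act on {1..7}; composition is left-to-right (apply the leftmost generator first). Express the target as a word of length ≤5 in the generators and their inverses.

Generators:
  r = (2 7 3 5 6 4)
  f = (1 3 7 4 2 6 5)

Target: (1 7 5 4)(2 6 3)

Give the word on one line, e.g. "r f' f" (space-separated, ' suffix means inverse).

r' f f

  after r': (2 4 6 5 3 7)
  after f: (1 3 4 5 7 6)
  after f: (1 7 5 4)(2 6 3)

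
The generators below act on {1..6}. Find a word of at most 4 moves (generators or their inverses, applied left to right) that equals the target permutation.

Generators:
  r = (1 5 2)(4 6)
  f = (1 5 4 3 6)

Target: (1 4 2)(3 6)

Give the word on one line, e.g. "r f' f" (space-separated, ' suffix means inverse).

r f r r

  after r: (1 5 2)(4 6)
  after f: (1 4)(2 5)(3 6)
  after r: (1 6 3 4 5)
  after r: (1 4 2)(3 6)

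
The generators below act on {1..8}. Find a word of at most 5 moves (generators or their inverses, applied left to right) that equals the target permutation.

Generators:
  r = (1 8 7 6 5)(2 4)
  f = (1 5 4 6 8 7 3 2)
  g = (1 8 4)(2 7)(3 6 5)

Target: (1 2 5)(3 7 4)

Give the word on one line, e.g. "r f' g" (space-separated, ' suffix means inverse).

  after g: (1 8 4)(2 7)(3 6 5)
  after f': (1 6)(2 8 5 7 3 4)
  after g': (1 3 8 6 4 7 5 2)
  after f: (1 2 5)(3 7 4)

g f' g' f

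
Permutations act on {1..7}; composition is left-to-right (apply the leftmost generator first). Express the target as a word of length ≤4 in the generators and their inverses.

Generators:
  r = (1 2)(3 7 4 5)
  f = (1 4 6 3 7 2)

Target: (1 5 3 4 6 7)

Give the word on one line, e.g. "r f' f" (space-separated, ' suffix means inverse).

  after f: (1 4 6 3 7 2)
  after r: (1 5 3 4 6 7)

f r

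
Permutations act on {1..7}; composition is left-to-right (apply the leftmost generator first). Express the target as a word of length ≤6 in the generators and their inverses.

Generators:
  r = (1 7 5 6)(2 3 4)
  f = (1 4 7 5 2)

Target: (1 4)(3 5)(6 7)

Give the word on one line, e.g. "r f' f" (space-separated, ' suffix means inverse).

f f f r' f'

  after f: (1 4 7 5 2)
  after f: (1 7 2 4 5)
  after f: (1 5 4 2 7)
  after r': (1 7 6 5 3 2)
  after f': (1 4)(3 5)(6 7)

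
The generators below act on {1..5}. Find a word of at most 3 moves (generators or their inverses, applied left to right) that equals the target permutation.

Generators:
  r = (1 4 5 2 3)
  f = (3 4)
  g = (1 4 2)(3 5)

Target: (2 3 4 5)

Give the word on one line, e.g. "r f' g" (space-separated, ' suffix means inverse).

g r'

  after g: (1 4 2)(3 5)
  after r': (2 3 4 5)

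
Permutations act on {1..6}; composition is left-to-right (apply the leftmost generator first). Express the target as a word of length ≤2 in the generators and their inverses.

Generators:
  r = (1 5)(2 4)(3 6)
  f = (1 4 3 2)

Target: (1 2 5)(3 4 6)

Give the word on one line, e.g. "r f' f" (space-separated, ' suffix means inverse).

  after f: (1 4 3 2)
  after r': (1 2 5)(3 4 6)

f r'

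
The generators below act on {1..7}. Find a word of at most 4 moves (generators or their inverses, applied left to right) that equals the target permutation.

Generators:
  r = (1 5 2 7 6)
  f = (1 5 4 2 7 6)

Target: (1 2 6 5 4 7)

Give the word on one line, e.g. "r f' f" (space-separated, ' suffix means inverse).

  after f: (1 5 4 2 7 6)
  after f: (1 4 7)(2 6 5)
  after r': (1 4 2 7 6)
  after f: (1 2 6 5 4 7)

f f r' f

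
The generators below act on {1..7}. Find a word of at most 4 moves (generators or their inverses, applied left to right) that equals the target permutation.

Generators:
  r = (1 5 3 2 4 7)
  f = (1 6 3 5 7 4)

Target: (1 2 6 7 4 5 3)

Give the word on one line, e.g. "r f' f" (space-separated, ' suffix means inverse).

  after r': (1 7 4 2 3 5)
  after f: (1 4 2 5 6 3 7)
  after r': (1 2)(3 4)(5 6)
  after f: (1 2 6 7 4 5 3)

r' f r' f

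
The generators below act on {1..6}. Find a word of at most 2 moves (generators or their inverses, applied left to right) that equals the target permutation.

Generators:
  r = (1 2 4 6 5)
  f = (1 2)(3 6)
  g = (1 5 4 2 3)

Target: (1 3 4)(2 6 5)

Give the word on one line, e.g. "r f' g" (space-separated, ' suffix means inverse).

g' r

  after g': (1 3 2 4 5)
  after r: (1 3 4)(2 6 5)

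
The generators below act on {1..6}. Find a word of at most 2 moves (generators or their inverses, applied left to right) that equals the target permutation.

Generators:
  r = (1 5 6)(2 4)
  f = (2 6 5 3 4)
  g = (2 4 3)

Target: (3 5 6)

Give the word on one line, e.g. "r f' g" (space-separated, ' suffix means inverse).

f' g'

  after f': (2 4 3 5 6)
  after g': (3 5 6)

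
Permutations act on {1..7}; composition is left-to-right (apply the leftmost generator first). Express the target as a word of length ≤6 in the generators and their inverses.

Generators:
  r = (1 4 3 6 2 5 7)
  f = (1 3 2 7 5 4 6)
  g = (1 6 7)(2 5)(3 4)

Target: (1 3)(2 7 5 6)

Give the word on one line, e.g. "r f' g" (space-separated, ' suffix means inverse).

f g' f r'

  after f: (1 3 2 7 5 4 6)
  after g': (1 4)(2 6 7)(3 5)
  after f: (1 6 5 2)(3 4)
  after r': (1 3)(2 7 5 6)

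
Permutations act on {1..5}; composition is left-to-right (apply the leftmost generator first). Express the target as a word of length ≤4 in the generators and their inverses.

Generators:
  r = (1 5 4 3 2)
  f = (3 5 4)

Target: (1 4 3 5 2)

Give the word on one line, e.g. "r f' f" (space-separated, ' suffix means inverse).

f' r f

  after f': (3 4 5)
  after r: (1 5 2)
  after f: (1 4 3 5 2)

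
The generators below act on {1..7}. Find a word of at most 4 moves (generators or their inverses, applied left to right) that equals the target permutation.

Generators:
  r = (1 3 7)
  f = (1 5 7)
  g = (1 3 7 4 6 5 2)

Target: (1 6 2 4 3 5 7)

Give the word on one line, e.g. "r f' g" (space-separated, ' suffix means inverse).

  after g': (1 2 5 6 4 7 3)
  after g': (1 5 4 3 2 6 7)
  after r: (1 5 4 7 3 2 6)
  after g': (1 6 2 4 3 5 7)

g' g' r g'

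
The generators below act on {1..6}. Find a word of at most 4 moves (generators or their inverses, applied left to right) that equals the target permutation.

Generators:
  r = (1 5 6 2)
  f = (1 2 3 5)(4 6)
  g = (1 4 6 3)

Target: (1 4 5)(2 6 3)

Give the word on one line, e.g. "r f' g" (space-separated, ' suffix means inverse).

  after g: (1 4 6 3)
  after r': (1 4 5)(2 6 3)

g r'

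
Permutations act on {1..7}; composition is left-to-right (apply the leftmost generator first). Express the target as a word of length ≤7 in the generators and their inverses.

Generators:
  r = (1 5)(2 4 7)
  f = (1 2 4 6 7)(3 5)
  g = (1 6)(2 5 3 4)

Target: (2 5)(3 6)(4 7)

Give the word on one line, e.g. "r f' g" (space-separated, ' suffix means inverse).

  after g': (1 6)(2 4 3 5)
  after r': (1 6 5 7 4 3)
  after g: (2 5 7)(3 6)
  after r': (1 5 4 2)(3 6)
  after r': (2 5)(3 6)(4 7)

g' r' g r' r'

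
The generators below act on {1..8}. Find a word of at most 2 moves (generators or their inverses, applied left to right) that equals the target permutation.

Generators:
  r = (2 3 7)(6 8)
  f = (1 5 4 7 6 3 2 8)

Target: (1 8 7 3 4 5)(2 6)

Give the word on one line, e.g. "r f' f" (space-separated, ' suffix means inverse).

  after r: (2 3 7)(6 8)
  after f': (1 8 7 3 4 5)(2 6)

r f'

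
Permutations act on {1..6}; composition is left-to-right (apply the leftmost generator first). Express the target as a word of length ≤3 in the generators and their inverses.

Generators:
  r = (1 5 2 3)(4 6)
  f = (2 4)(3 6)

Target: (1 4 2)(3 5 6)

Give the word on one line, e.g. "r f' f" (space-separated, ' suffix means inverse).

r r f

  after r: (1 5 2 3)(4 6)
  after r: (1 2)(3 5)
  after f: (1 4 2)(3 5 6)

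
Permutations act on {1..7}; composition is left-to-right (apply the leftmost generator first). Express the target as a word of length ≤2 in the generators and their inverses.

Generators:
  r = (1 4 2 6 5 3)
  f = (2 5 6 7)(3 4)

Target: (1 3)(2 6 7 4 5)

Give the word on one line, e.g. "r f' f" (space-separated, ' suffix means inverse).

  after f: (2 5 6 7)(3 4)
  after r': (1 3)(2 6 7 4 5)

f r'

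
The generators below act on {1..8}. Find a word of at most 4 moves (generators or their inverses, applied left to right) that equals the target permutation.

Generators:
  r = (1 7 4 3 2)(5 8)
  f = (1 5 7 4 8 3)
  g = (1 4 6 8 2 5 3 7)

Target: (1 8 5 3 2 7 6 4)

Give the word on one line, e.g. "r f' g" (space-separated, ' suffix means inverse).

  after f': (1 3 8 4 7 5)
  after r: (1 2)(3 5 7 8)
  after g': (1 8 5 3 2 7 6 4)

f' r g'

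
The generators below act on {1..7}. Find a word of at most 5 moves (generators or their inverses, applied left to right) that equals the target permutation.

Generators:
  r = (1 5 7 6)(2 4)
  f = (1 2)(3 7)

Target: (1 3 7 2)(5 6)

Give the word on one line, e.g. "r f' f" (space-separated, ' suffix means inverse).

r' f f r' f'

  after r': (1 6 7 5)(2 4)
  after f: (1 6 3 7 5 2 4)
  after f: (1 6 7 5)(2 4)
  after r': (1 7)(5 6)
  after f': (1 3 7 2)(5 6)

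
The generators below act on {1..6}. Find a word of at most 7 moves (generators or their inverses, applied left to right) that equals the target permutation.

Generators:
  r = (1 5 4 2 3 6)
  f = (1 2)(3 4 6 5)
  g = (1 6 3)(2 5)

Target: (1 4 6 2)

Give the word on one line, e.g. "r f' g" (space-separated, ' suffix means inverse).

  after f': (1 2)(3 5 6 4)
  after g': (1 5)(2 3)(4 6)
  after f: (1 3)(2 4 5)
  after r': (1 2 5 4)(3 6)
  after r': (1 4 6 2)

f' g' f r' r'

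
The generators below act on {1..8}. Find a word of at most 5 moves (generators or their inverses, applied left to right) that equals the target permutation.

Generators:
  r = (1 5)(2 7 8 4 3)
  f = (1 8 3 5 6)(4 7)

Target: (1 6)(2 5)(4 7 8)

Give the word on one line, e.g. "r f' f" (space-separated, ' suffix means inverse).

  after r: (1 5)(2 7 8 4 3)
  after r: (2 8 3 7 4)
  after f': (1 6 5 3 4 2)
  after r: (1 6)(2 5)(4 7 8)

r r f' r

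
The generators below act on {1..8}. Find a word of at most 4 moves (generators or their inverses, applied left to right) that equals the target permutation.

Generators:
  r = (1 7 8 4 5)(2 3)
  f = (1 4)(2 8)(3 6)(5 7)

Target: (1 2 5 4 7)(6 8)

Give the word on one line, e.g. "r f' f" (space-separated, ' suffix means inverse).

f r' f

  after f: (1 4)(2 8)(3 6)(5 7)
  after r': (1 8 3 6 2 7 4 5)
  after f: (1 2 5 4 7)(6 8)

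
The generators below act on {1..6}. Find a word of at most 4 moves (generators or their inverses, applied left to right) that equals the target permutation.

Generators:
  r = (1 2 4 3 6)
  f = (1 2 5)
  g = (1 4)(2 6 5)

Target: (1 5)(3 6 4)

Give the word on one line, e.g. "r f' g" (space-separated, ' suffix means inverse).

r' g r'

  after r': (1 6 3 4 2)
  after g: (1 5 2 4 6 3)
  after r': (1 5)(3 6 4)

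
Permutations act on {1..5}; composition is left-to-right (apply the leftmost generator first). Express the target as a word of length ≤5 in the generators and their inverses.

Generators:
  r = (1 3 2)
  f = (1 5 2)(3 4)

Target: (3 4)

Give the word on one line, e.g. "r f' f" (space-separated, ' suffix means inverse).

f f f

  after f: (1 5 2)(3 4)
  after f: (1 2 5)
  after f: (3 4)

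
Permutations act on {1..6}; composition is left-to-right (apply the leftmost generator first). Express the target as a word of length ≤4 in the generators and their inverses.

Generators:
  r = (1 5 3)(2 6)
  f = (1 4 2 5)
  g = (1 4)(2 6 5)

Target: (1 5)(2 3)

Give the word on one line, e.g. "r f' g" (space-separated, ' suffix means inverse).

  after g': (1 4)(2 5 6)
  after r: (1 4 5 2 3)
  after f': (2 3 5 4)
  after f': (1 5)(2 3)

g' r f' f'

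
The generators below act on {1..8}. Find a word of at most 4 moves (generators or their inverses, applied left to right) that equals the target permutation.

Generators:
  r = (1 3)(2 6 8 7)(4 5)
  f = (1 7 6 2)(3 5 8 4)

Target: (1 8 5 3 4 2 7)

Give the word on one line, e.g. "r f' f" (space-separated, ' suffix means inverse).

  after f': (1 2 6 7)(3 4 8 5)
  after r: (1 6 2 8 4 7 3 5)
  after r: (1 8 5 3 4 2 7)

f' r r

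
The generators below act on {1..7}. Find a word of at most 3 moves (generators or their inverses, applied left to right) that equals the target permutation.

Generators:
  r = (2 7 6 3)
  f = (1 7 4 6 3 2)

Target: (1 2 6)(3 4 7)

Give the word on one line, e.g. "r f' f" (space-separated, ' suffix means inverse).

  after r': (2 3 6 7)
  after f': (1 2 6)(3 4 7)

r' f'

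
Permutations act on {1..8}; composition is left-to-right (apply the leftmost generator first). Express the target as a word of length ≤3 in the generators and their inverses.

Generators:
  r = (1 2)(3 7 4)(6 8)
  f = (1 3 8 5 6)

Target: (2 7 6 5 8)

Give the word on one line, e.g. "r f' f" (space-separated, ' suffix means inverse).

  after r': (1 2)(3 4 7)(6 8)
  after f: (1 2 3 4 7 8)(5 6)
  after r: (2 7 6 5 8)

r' f r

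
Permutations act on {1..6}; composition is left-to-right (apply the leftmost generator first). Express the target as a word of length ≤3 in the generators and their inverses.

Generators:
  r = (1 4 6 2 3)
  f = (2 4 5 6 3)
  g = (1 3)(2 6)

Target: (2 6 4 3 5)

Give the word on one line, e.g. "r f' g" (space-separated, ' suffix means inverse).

f' f'

  after f': (2 3 6 5 4)
  after f': (2 6 4 3 5)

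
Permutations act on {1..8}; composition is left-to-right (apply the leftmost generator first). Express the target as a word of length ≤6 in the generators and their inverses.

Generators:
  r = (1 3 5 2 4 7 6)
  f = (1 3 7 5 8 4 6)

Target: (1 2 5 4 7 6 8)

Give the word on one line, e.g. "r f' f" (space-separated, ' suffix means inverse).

  after f: (1 3 7 5 8 4 6)
  after r: (1 5 8 7 2 4)(3 6)
  after r: (1 2 7 4 3)(5 8 6)
  after f: (1 2 5 4 7 6 8)

f r r f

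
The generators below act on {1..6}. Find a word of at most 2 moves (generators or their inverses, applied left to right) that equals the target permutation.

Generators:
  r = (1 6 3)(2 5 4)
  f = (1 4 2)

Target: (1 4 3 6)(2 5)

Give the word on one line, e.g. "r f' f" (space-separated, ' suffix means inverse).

  after f': (1 2 4)
  after r': (1 4 3 6)(2 5)

f' r'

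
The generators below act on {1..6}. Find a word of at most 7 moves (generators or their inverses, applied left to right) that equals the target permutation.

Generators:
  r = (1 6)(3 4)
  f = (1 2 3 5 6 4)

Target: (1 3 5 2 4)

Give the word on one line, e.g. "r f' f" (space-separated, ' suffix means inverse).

r f' f' r' r'

  after r: (1 6)(3 4)
  after f': (1 5 3 6 4 2)
  after f': (1 3 5 2 4)
  after r': (1 4 6)(2 3 5)
  after r': (1 3 5 2 4)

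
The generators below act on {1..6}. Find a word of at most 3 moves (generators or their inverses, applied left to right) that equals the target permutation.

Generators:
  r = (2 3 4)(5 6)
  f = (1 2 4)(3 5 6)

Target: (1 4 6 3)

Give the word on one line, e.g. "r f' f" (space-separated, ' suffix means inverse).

r' f'

  after r': (2 4 3)(5 6)
  after f': (1 4 6 3)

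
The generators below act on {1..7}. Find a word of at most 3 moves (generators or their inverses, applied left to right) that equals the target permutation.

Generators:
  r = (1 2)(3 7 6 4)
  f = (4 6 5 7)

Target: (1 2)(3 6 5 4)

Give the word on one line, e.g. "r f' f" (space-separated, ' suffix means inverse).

f' r' f

  after f': (4 7 5 6)
  after r': (1 2)(3 4)(5 7)
  after f: (1 2)(3 6 5 4)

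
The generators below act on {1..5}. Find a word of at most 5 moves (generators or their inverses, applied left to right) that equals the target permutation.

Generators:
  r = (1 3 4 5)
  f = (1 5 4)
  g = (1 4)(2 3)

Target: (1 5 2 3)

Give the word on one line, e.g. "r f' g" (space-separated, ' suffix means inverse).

f r' f' g

  after f: (1 5 4)
  after r': (1 4 5 3)
  after f': (1 5 3 4)
  after g: (1 5 2 3)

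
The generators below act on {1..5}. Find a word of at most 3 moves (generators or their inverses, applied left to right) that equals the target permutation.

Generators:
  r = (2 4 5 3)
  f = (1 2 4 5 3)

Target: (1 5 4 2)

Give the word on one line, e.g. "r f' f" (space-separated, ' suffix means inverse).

f r' f'

  after f: (1 2 4 5 3)
  after r': (1 3)
  after f': (1 5 4 2)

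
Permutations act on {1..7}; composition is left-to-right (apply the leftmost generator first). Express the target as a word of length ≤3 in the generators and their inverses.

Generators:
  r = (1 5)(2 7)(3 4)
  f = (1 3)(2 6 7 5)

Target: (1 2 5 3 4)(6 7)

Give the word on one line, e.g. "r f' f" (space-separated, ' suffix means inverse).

  after r': (1 5)(2 7)(3 4)
  after f: (1 2 5 3 4)(6 7)

r' f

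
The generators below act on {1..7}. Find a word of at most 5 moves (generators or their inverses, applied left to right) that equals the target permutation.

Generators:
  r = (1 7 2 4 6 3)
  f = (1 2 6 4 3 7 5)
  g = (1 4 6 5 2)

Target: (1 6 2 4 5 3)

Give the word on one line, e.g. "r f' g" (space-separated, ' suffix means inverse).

r' f' f'

  after r': (1 3 6 4 2 7)
  after f': (1 4)(2 3)(5 7)
  after f': (1 6 2 4 5 3)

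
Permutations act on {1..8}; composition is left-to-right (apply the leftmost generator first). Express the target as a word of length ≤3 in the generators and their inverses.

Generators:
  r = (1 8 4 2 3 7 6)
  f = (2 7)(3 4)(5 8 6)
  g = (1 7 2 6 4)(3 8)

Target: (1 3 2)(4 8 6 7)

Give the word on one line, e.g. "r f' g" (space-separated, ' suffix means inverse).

g' r r

  after g': (1 4 6 2 7)(3 8)
  after r: (1 2 6 3 4)(7 8)
  after r: (1 3 2)(4 8 6 7)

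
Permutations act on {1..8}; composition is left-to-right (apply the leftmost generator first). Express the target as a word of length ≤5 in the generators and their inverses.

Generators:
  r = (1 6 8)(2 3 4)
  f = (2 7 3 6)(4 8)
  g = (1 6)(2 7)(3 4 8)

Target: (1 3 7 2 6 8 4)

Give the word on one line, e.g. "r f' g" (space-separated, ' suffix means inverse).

r' f r'

  after r': (1 8 6)(2 4 3)
  after f: (1 4 6)(2 8)(3 7)
  after r': (1 3 7 2 6 8 4)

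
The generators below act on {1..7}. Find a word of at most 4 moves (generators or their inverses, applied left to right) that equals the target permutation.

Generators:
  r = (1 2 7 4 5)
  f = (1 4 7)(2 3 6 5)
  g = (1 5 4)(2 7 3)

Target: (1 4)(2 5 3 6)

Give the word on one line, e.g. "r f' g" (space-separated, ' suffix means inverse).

g' r' f f

  after g': (1 4 5)(2 3 7)
  after r': (1 7)(2 3)
  after f: (2 6 5)(4 7)
  after f: (1 4)(2 5 3 6)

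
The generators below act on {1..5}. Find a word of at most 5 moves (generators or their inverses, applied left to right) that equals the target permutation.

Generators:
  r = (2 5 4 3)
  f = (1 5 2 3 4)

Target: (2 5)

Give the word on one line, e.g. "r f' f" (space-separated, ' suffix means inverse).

f' r f f

  after f': (1 4 3 2 5)
  after r: (1 3 5)(2 4)
  after f: (1 4 3 2)
  after f: (2 5)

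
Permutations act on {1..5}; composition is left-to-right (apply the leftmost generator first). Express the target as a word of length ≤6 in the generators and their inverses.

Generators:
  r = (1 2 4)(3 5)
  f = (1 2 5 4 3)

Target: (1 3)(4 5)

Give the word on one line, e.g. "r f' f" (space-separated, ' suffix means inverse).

r' r' r' r' f

  after r': (1 4 2)(3 5)
  after r': (1 2 4)
  after r': (3 5)
  after r': (1 4 2)
  after f: (1 3)(4 5)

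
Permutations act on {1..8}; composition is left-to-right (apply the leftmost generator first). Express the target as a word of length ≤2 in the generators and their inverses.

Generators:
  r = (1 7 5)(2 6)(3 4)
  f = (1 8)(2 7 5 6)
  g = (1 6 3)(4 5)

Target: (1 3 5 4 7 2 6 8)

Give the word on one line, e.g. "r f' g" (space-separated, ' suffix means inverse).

  after g': (1 3 6)(4 5)
  after f': (1 3 5 4 7 2 6 8)

g' f'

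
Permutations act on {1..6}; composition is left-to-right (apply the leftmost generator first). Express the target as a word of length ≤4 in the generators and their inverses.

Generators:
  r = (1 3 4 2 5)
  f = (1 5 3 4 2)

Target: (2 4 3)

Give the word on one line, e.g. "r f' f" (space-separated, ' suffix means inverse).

f' r f'

  after f': (1 2 4 3 5)
  after r: (1 5 3)
  after f': (2 4 3)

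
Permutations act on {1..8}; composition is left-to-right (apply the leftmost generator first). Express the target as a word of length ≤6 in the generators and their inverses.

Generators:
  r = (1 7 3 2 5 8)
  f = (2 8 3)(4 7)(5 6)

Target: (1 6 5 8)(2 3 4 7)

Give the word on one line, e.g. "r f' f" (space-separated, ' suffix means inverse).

f' f' r' r' f'

  after f': (2 3 8)(4 7)(5 6)
  after f': (2 8 3)
  after r': (1 8 7)(2 5)
  after r': (1 5 3 7 8)
  after f': (1 6 5 8)(2 3 4 7)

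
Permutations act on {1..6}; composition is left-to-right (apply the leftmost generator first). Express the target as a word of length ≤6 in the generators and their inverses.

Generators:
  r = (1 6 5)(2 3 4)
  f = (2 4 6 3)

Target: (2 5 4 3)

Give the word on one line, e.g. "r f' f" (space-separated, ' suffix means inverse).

f r' f' r f

  after f: (2 4 6 3)
  after r': (1 5 6 2 3 4)
  after f': (1 5 4)(2 6 3)
  after r: (2 5)(4 6)
  after f: (2 5 4 3)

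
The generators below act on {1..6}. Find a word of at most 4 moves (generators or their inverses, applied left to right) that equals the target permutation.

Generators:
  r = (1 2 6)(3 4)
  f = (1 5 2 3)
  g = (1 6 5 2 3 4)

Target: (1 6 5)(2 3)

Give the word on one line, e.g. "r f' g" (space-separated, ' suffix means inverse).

r r f'

  after r: (1 2 6)(3 4)
  after r: (1 6 2)
  after f': (1 6 5)(2 3)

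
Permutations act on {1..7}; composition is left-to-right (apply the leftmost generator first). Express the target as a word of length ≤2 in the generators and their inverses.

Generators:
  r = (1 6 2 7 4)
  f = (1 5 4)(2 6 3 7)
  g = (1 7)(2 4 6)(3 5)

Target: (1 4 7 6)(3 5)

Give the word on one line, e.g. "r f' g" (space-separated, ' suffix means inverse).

  after g': (1 7)(2 6 4)(3 5)
  after r: (1 4 7 6)(3 5)

g' r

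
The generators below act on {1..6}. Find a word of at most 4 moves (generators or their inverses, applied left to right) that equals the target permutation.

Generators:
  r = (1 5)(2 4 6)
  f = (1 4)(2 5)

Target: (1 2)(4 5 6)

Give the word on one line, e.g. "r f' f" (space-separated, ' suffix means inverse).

f' r'

  after f': (1 4)(2 5)
  after r': (1 2)(4 5 6)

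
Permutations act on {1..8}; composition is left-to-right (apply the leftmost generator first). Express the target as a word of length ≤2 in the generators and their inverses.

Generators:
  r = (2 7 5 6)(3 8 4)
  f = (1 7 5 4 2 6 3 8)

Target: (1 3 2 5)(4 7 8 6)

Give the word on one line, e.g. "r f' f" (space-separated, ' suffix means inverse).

f' f'

  after f': (1 8 3 6 2 4 5 7)
  after f': (1 3 2 5)(4 7 8 6)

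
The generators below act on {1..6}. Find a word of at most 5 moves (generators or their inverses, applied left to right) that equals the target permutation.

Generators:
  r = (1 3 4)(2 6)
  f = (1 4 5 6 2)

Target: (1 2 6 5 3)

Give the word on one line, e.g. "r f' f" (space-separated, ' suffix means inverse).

  after f': (1 2 6 5 4)
  after r: (1 6 5)(3 4)
  after r: (1 2 6 5 3)

f' r r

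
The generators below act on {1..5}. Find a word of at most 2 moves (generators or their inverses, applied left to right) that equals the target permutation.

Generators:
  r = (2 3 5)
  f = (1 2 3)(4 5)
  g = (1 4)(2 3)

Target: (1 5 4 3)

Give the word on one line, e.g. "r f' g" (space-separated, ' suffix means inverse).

  after f: (1 2 3)(4 5)
  after r': (1 5 4 3)

f r'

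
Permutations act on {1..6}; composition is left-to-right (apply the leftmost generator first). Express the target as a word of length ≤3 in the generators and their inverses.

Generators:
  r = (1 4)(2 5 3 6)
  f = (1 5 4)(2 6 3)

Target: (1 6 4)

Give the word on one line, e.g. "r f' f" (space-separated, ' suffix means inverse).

  after f: (1 5 4)(2 6 3)
  after r': (1 2 3 6 5)
  after f: (1 6 4)

f r' f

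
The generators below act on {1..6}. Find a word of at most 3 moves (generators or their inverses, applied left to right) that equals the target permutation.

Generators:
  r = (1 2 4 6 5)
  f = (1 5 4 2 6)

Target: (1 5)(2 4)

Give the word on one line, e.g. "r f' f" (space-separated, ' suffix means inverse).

r' f' r'

  after r': (1 5 6 4 2)
  after f': (2 6 5)
  after r': (1 5)(2 4)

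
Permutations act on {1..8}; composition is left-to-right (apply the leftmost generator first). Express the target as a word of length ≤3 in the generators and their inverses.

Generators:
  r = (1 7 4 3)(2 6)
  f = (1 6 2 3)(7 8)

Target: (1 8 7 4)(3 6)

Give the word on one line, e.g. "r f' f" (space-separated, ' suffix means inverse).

r f

  after r: (1 7 4 3)(2 6)
  after f: (1 8 7 4)(3 6)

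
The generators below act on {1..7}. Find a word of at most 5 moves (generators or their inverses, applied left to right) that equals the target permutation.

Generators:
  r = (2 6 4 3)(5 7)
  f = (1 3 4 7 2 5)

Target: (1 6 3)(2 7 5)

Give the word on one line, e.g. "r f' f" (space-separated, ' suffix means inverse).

  after r': (2 3 4 6)(5 7)
  after f': (1 5 4 6 7 2)
  after f': (1 2 5 3)(4 6)
  after r: (1 6 3)(2 7 5)

r' f' f' r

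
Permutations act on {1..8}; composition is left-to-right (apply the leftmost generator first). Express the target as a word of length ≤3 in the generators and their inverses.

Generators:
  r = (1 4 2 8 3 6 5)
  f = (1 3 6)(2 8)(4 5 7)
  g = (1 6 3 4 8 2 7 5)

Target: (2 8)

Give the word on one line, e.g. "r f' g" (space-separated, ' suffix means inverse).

f' f' f'

  after f': (1 6 3)(2 8)(4 7 5)
  after f': (1 3 6)(4 5 7)
  after f': (2 8)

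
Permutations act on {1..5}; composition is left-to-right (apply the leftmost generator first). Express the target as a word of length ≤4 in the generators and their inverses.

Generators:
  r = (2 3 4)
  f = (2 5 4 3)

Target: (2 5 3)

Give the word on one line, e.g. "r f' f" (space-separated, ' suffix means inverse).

r f' f'

  after r: (2 3 4)
  after f': (2 4 3 5)
  after f': (2 5 3)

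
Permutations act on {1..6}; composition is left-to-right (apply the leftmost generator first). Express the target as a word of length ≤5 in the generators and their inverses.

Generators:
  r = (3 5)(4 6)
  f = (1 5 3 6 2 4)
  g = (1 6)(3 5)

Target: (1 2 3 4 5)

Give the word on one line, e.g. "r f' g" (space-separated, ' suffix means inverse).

r' f' g g f'

  after r': (3 5)(4 6)
  after f': (1 4 3)(2 6)
  after g: (1 4 5 3 6 2)
  after g: (1 4 3)(2 6)
  after f': (1 2 3 4 5)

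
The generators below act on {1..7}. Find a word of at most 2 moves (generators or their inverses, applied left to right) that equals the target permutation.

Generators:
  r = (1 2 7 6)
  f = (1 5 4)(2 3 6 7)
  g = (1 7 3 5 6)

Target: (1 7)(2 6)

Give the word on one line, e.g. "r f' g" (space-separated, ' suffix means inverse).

  after r': (1 6 7 2)
  after r': (1 7)(2 6)

r' r'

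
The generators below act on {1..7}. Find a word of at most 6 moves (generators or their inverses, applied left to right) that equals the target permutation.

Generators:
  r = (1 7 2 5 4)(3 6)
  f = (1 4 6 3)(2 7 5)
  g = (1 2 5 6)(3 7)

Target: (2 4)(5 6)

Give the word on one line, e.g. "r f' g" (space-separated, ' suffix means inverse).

  after g: (1 2 5 6)(3 7)
  after r': (1 7 6 4 5 3)
  after r': (2 7 3 4)(5 6)
  after f: (1 4 7)(2 5 3 6)
  after r: (2 4)(5 6)

g r' r' f r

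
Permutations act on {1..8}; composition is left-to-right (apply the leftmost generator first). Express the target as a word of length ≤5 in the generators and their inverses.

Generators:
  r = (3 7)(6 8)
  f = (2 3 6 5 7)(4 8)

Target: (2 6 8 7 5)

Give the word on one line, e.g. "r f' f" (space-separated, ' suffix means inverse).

  after r': (3 7)(6 8)
  after f: (2 3)(4 8 5 7 6)
  after f: (2 6 8 7 5)

r' f f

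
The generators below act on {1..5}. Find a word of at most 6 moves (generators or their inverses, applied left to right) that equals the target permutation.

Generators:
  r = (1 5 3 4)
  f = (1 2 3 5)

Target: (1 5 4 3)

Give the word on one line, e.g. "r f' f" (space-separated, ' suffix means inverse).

  after r: (1 5 3 4)
  after f: (2 3 4)
  after r: (1 5 3)(2 4)
  after r: (1 3 5 4 2)
  after f: (1 5 4 3)

r f r r f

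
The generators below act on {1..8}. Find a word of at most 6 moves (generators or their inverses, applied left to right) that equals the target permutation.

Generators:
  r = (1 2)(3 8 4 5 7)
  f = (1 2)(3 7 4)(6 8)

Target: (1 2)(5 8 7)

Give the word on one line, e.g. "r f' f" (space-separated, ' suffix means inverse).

f f r r r

  after f: (1 2)(3 7 4)(6 8)
  after f: (3 4 7)
  after r: (1 2)(3 5 7 8 4)
  after r: (3 7 4 8 5)
  after r: (1 2)(5 8 7)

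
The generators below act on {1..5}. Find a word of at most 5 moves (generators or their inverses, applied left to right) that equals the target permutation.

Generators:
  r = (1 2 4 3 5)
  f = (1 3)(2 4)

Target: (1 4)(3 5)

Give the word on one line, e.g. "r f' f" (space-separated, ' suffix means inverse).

  after f: (1 3)(2 4)
  after r': (1 4)(3 5)
  after f: (1 2 4 3 5)
  after f: (1 4)(3 5)

f r' f f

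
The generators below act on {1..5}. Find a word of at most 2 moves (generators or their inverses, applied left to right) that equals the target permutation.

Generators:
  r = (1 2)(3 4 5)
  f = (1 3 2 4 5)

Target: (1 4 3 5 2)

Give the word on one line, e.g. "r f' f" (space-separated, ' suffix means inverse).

  after f': (1 5 4 2 3)
  after f': (1 4 3 5 2)

f' f'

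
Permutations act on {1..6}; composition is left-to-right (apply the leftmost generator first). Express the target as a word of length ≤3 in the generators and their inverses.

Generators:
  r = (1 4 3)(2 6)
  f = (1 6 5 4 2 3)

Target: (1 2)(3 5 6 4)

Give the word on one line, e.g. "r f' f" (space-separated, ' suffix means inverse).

  after r': (1 3 4)(2 6)
  after f': (1 2)(3 5 6 4)

r' f'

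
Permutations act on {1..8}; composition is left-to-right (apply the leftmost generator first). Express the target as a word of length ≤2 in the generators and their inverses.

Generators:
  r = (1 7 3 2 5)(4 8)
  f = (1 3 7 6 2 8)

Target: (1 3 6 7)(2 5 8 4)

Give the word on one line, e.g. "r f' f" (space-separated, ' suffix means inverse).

r f'

  after r: (1 7 3 2 5)(4 8)
  after f': (1 3 6 7)(2 5 8 4)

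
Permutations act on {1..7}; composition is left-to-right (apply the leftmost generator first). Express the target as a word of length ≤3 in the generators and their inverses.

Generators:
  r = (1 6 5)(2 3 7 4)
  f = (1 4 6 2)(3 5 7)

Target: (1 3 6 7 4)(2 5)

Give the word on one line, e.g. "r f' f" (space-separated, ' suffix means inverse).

  after f: (1 4 6 2)(3 5 7)
  after r: (1 2 6 3)(4 5)
  after r: (1 3 6 7 4)(2 5)

f r r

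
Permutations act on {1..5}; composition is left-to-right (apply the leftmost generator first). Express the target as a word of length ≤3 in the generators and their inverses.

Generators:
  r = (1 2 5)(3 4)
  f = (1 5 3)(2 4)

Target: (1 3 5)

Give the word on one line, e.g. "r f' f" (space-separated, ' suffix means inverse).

  after f: (1 5 3)(2 4)
  after f: (1 3 5)

f f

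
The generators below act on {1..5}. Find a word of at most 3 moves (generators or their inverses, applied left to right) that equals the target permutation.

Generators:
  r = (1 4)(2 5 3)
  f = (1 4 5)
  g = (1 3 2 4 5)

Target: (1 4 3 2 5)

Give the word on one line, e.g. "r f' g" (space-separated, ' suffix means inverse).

  after f: (1 4 5)
  after r': (2 3 5 4)
  after r': (1 4 3 2 5)

f r' r'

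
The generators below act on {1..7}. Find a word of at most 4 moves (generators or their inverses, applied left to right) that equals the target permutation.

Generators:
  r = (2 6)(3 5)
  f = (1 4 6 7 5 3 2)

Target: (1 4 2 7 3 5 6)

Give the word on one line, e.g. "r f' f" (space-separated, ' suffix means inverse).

r' f r

  after r': (2 6)(3 5)
  after f: (1 4 6)(2 7 5)
  after r: (1 4 2 7 3 5 6)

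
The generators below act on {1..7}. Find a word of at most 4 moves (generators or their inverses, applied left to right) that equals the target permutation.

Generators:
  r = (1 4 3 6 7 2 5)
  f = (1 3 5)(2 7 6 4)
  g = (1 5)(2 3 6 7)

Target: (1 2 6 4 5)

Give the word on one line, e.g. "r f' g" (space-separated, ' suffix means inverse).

  after r: (1 4 3 6 7 2 5)
  after f: (1 2)(3 4 5)
  after f: (1 7 6 4)(2 3)
  after g: (1 2 6 4 5)

r f f g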